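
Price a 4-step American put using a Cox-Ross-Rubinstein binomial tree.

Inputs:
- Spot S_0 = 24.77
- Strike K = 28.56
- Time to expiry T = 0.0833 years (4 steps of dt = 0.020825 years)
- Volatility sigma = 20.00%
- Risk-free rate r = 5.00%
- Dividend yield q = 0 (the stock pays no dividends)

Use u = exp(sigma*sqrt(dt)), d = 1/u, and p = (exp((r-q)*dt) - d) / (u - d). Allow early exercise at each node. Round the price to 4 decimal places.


dt = T/N = 0.020825
u = exp(sigma*sqrt(dt)) = 1.029282; d = 1/u = 0.971551
p = (exp((r-q)*dt) - d) / (u - d) = 0.510831
Discount per step: exp(-r*dt) = 0.998959
Stock lattice S(k, i) with i counting down-moves:
  k=0: S(0,0) = 24.7700
  k=1: S(1,0) = 25.4953; S(1,1) = 24.0653
  k=2: S(2,0) = 26.2419; S(2,1) = 24.7700; S(2,2) = 23.3807
  k=3: S(3,0) = 27.0103; S(3,1) = 25.4953; S(3,2) = 24.0653; S(3,3) = 22.7155
  k=4: S(4,0) = 27.8012; S(4,1) = 26.2419; S(4,2) = 24.7700; S(4,3) = 23.3807; S(4,4) = 22.0693
Terminal payoffs V(N, i) = max(K - S_T, 0):
  V(4,0) = 0.758772; V(4,1) = 2.318117; V(4,2) = 3.790000; V(4,3) = 5.179326; V(4,4) = 6.490727
Backward induction: V(k, i) = exp(-r*dt) * [p * V(k+1, i) + (1-p) * V(k+1, i+1)]; then take max(V_cont, immediate exercise) for American.
  V(3,0) = exp(-r*dt) * [p*0.758772 + (1-p)*2.318117] = 1.519972; exercise = 1.549695; V(3,0) = max -> 1.549695
  V(3,1) = exp(-r*dt) * [p*2.318117 + (1-p)*3.790000] = 3.034955; exercise = 3.064678; V(3,1) = max -> 3.064678
  V(3,2) = exp(-r*dt) * [p*3.790000 + (1-p)*5.179326] = 4.464964; exercise = 4.494687; V(3,2) = max -> 4.494687
  V(3,3) = exp(-r*dt) * [p*5.179326 + (1-p)*6.490727] = 5.814766; exercise = 5.844488; V(3,3) = max -> 5.844488
  V(2,0) = exp(-r*dt) * [p*1.549695 + (1-p)*3.064678] = 2.288394; exercise = 2.318117; V(2,0) = max -> 2.318117
  V(2,1) = exp(-r*dt) * [p*3.064678 + (1-p)*4.494687] = 3.760277; exercise = 3.790000; V(2,1) = max -> 3.790000
  V(2,2) = exp(-r*dt) * [p*4.494687 + (1-p)*5.844488] = 5.149604; exercise = 5.179326; V(2,2) = max -> 5.179326
  V(1,0) = exp(-r*dt) * [p*2.318117 + (1-p)*3.790000] = 3.034955; exercise = 3.064678; V(1,0) = max -> 3.064678
  V(1,1) = exp(-r*dt) * [p*3.790000 + (1-p)*5.179326] = 4.464964; exercise = 4.494687; V(1,1) = max -> 4.494687
  V(0,0) = exp(-r*dt) * [p*3.064678 + (1-p)*4.494687] = 3.760277; exercise = 3.790000; V(0,0) = max -> 3.790000

Answer: Price = V(0,0) = 3.7900


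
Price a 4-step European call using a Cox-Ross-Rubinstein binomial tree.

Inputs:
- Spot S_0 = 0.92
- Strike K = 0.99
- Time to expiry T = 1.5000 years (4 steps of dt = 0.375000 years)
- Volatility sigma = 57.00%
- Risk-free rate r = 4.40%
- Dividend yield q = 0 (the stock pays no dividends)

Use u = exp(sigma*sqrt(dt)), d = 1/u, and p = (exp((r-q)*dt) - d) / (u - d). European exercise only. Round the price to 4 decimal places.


dt = T/N = 0.375000
u = exp(sigma*sqrt(dt)) = 1.417723; d = 1/u = 0.705356
p = (exp((r-q)*dt) - d) / (u - d) = 0.436967
Discount per step: exp(-r*dt) = 0.983635
Stock lattice S(k, i) with i counting down-moves:
  k=0: S(0,0) = 0.9200
  k=1: S(1,0) = 1.3043; S(1,1) = 0.6489
  k=2: S(2,0) = 1.8491; S(2,1) = 0.9200; S(2,2) = 0.4577
  k=3: S(3,0) = 2.6216; S(3,1) = 1.3043; S(3,2) = 0.6489; S(3,3) = 0.3229
  k=4: S(4,0) = 3.7167; S(4,1) = 1.8491; S(4,2) = 0.9200; S(4,3) = 0.4577; S(4,4) = 0.2277
Terminal payoffs V(N, i) = max(S_T - K, 0):
  V(4,0) = 2.726668; V(4,1) = 0.859144; V(4,2) = 0.000000; V(4,3) = 0.000000; V(4,4) = 0.000000
Backward induction: V(k, i) = exp(-r*dt) * [p * V(k+1, i) + (1-p) * V(k+1, i+1)].
  V(3,0) = exp(-r*dt) * [p*2.726668 + (1-p)*0.859144] = 1.647776
  V(3,1) = exp(-r*dt) * [p*0.859144 + (1-p)*0.000000] = 0.369274
  V(3,2) = exp(-r*dt) * [p*0.000000 + (1-p)*0.000000] = 0.000000
  V(3,3) = exp(-r*dt) * [p*0.000000 + (1-p)*0.000000] = 0.000000
  V(2,0) = exp(-r*dt) * [p*1.647776 + (1-p)*0.369274] = 0.912751
  V(2,1) = exp(-r*dt) * [p*0.369274 + (1-p)*0.000000] = 0.158720
  V(2,2) = exp(-r*dt) * [p*0.000000 + (1-p)*0.000000] = 0.000000
  V(1,0) = exp(-r*dt) * [p*0.912751 + (1-p)*0.158720] = 0.480217
  V(1,1) = exp(-r*dt) * [p*0.158720 + (1-p)*0.000000] = 0.068220
  V(0,0) = exp(-r*dt) * [p*0.480217 + (1-p)*0.068220] = 0.244187

Answer: Price = V(0,0) = 0.2442


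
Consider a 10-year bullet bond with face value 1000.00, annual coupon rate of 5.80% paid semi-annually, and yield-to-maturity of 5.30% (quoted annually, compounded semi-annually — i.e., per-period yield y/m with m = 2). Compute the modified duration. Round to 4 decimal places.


Coupon per period c = face * coupon_rate / m = 29.000000
Periods per year m = 2; per-period yield y/m = 0.026500
Number of cashflows N = 20
Cashflows (t years, CF_t, discount factor 1/(1+y/m)^(m*t), PV):
  t = 0.5000: CF_t = 29.000000, DF = 0.974184, PV = 28.251340
  t = 1.0000: CF_t = 29.000000, DF = 0.949035, PV = 27.522006
  t = 1.5000: CF_t = 29.000000, DF = 0.924535, PV = 26.811502
  t = 2.0000: CF_t = 29.000000, DF = 0.900667, PV = 26.119339
  t = 2.5000: CF_t = 29.000000, DF = 0.877415, PV = 25.445045
  t = 3.0000: CF_t = 29.000000, DF = 0.854764, PV = 24.788159
  t = 3.5000: CF_t = 29.000000, DF = 0.832698, PV = 24.148231
  t = 4.0000: CF_t = 29.000000, DF = 0.811201, PV = 23.524823
  t = 4.5000: CF_t = 29.000000, DF = 0.790259, PV = 22.917509
  t = 5.0000: CF_t = 29.000000, DF = 0.769858, PV = 22.325874
  t = 5.5000: CF_t = 29.000000, DF = 0.749983, PV = 21.749512
  t = 6.0000: CF_t = 29.000000, DF = 0.730622, PV = 21.188029
  t = 6.5000: CF_t = 29.000000, DF = 0.711760, PV = 20.641041
  t = 7.0000: CF_t = 29.000000, DF = 0.693385, PV = 20.108175
  t = 7.5000: CF_t = 29.000000, DF = 0.675485, PV = 19.589064
  t = 8.0000: CF_t = 29.000000, DF = 0.658047, PV = 19.083355
  t = 8.5000: CF_t = 29.000000, DF = 0.641059, PV = 18.590702
  t = 9.0000: CF_t = 29.000000, DF = 0.624509, PV = 18.110766
  t = 9.5000: CF_t = 29.000000, DF = 0.608387, PV = 17.643221
  t = 10.0000: CF_t = 1029.000000, DF = 0.592681, PV = 609.868638
Price P = sum_t PV_t = 1038.426331
First compute Macaulay numerator sum_t t * PV_t:
  t * PV_t at t = 0.5000: 14.125670
  t * PV_t at t = 1.0000: 27.522006
  t * PV_t at t = 1.5000: 40.217252
  t * PV_t at t = 2.0000: 52.238678
  t * PV_t at t = 2.5000: 63.612613
  t * PV_t at t = 3.0000: 74.364477
  t * PV_t at t = 3.5000: 84.518809
  t * PV_t at t = 4.0000: 94.099293
  t * PV_t at t = 4.5000: 103.128791
  t * PV_t at t = 5.0000: 111.629368
  t * PV_t at t = 5.5000: 119.622313
  t * PV_t at t = 6.0000: 127.128172
  t * PV_t at t = 6.5000: 134.166767
  t * PV_t at t = 7.0000: 140.757222
  t * PV_t at t = 7.5000: 146.917982
  t * PV_t at t = 8.0000: 152.666843
  t * PV_t at t = 8.5000: 158.020965
  t * PV_t at t = 9.0000: 162.996898
  t * PV_t at t = 9.5000: 167.610601
  t * PV_t at t = 10.0000: 6098.686379
Macaulay duration D = 8074.031102 / 1038.426331 = 7.775257
Modified duration = D / (1 + y/m) = 7.775257 / (1 + 0.026500) = 7.574531

Answer: Modified duration = 7.5745


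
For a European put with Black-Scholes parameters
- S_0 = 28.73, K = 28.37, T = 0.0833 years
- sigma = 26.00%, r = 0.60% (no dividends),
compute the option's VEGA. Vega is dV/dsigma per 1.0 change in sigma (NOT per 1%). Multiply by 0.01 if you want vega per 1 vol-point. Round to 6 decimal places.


Answer: Vega = 3.234362

Derivation:
d1 = 0.2122181944; d2 = 0.1371776721
phi(d1) = 0.3900591775; exp(-qT) = 1.0000000000; exp(-rT) = 0.9995003249
Vega = S * exp(-qT) * phi(d1) * sqrt(T) = 28.7300 * 1.0000000000 * 0.3900591775 * 0.2886173938 = 3.234362


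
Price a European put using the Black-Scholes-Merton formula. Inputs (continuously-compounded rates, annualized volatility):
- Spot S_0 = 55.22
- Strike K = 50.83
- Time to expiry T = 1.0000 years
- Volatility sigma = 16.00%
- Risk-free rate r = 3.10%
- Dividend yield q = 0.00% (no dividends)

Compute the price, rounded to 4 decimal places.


d1 = (ln(S/K) + (r - q + 0.5*sigma^2) * T) / (sigma * sqrt(T)) = 0.79149047
d2 = d1 - sigma * sqrt(T) = 0.63149047
exp(-rT) = 0.96947557; exp(-qT) = 1.00000000
P = K * exp(-rT) * N(-d2) - S_0 * exp(-qT) * N(-d1)
N(-d1) = 0.21432892; N(-d2) = 0.26385994
P = 50.8300 * 0.96947557 * 0.26385994 - 55.2200 * 1.00000000 * 0.21432892 = 1.1674

Answer: Price = 1.1674


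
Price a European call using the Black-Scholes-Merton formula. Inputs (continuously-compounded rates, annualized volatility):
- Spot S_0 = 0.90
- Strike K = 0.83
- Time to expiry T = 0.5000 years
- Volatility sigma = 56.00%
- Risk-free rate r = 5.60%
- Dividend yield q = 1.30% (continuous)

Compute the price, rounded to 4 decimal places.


d1 = (ln(S/K) + (r - q + 0.5*sigma^2) * T) / (sigma * sqrt(T)) = 0.45676336
d2 = d1 - sigma * sqrt(T) = 0.06078356
exp(-rT) = 0.97238837; exp(-qT) = 0.99352108
C = S_0 * exp(-qT) * N(d1) - K * exp(-rT) * N(d2)
N(d1) = 0.67607943; N(d2) = 0.52423421
C = 0.9000 * 0.99352108 * 0.67607943 - 0.8300 * 0.97238837 * 0.52423421 = 0.1814

Answer: Price = 0.1814


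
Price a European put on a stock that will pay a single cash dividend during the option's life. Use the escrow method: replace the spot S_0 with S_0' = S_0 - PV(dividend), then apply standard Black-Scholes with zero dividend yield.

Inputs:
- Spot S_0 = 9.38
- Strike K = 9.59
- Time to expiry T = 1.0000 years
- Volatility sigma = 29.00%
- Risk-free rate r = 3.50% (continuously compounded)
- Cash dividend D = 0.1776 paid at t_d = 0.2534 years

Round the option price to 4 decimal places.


PV(D) = D * exp(-r * t_d) = 0.1776 * 0.99117021 = 0.17603183
S_0' = S_0 - PV(D) = 9.3800 - 0.17603183 = 9.20396817
d1 = (ln(S_0'/K) + (r + sigma^2/2)*T) / (sigma*sqrt(T)) = 0.12401319
d2 = d1 - sigma*sqrt(T) = -0.16598681
exp(-rT) = 0.96560542
N(-d1) = 0.45065242; N(-d2) = 0.56591633
P = K * exp(-rT) * N(-d2) - S_0' * N(-d1) = 9.5900 * 0.96560542 * 0.56591633 - 9.20396817 * 0.45065242 = 1.0927

Answer: Price = 1.0927


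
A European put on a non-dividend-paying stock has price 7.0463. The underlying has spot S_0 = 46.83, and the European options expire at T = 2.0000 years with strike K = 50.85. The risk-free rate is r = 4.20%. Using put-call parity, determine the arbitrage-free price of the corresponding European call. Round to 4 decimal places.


Put-call parity: C - P = S_0 * exp(-qT) - K * exp(-rT).
S_0 * exp(-qT) = 46.8300 * 1.00000000 = 46.83000000
K * exp(-rT) = 50.8500 * 0.91943126 = 46.75307937
C = P + S*exp(-qT) - K*exp(-rT)
C = 7.0463 + 46.83000000 - 46.75307937 = 7.1232

Answer: Call price = 7.1232


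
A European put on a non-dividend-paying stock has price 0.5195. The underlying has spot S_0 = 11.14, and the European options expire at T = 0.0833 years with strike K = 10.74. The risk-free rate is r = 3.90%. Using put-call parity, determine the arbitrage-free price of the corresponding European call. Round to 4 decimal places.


Answer: Call price = 0.9543

Derivation:
Put-call parity: C - P = S_0 * exp(-qT) - K * exp(-rT).
S_0 * exp(-qT) = 11.1400 * 1.00000000 = 11.14000000
K * exp(-rT) = 10.7400 * 0.99675657 = 10.70516558
C = P + S*exp(-qT) - K*exp(-rT)
C = 0.5195 + 11.14000000 - 10.70516558 = 0.9543


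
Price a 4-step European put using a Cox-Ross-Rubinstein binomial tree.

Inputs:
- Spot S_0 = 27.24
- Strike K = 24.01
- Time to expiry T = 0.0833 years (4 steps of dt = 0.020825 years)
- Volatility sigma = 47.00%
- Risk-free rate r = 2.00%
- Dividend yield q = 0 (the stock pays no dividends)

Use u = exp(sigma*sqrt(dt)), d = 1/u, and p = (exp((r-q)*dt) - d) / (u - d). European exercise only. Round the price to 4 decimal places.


Answer: Price = V(0,0) = 0.2851

Derivation:
dt = T/N = 0.020825
u = exp(sigma*sqrt(dt)) = 1.070178; d = 1/u = 0.934424
p = (exp((r-q)*dt) - d) / (u - d) = 0.486119
Discount per step: exp(-r*dt) = 0.999584
Stock lattice S(k, i) with i counting down-moves:
  k=0: S(0,0) = 27.2400
  k=1: S(1,0) = 29.1517; S(1,1) = 25.4537
  k=2: S(2,0) = 31.1975; S(2,1) = 27.2400; S(2,2) = 23.7846
  k=3: S(3,0) = 33.3868; S(3,1) = 29.1517; S(3,2) = 25.4537; S(3,3) = 22.2249
  k=4: S(4,0) = 35.7299; S(4,1) = 31.1975; S(4,2) = 27.2400; S(4,3) = 23.7846; S(4,4) = 20.7674
Terminal payoffs V(N, i) = max(K - S_T, 0):
  V(4,0) = 0.000000; V(4,1) = 0.000000; V(4,2) = 0.000000; V(4,3) = 0.225448; V(4,4) = 3.242565
Backward induction: V(k, i) = exp(-r*dt) * [p * V(k+1, i) + (1-p) * V(k+1, i+1)].
  V(3,0) = exp(-r*dt) * [p*0.000000 + (1-p)*0.000000] = 0.000000
  V(3,1) = exp(-r*dt) * [p*0.000000 + (1-p)*0.000000] = 0.000000
  V(3,2) = exp(-r*dt) * [p*0.000000 + (1-p)*0.225448] = 0.115805
  V(3,3) = exp(-r*dt) * [p*0.225448 + (1-p)*3.242565] = 1.775148
  V(2,0) = exp(-r*dt) * [p*0.000000 + (1-p)*0.000000] = 0.000000
  V(2,1) = exp(-r*dt) * [p*0.000000 + (1-p)*0.115805] = 0.059485
  V(2,2) = exp(-r*dt) * [p*0.115805 + (1-p)*1.775148] = 0.968107
  V(1,0) = exp(-r*dt) * [p*0.000000 + (1-p)*0.059485] = 0.030556
  V(1,1) = exp(-r*dt) * [p*0.059485 + (1-p)*0.968107] = 0.526189
  V(0,0) = exp(-r*dt) * [p*0.030556 + (1-p)*0.526189] = 0.285134


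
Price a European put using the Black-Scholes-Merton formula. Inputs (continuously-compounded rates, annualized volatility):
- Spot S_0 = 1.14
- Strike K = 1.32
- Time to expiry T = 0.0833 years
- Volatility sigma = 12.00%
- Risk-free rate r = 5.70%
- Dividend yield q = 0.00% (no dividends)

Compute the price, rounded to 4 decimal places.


d1 = (ln(S/K) + (r - q + 0.5*sigma^2) * T) / (sigma * sqrt(T)) = -4.07851413
d2 = d1 - sigma * sqrt(T) = -4.11314822
exp(-rT) = 0.99526315; exp(-qT) = 1.00000000
P = K * exp(-rT) * N(-d2) - S_0 * exp(-qT) * N(-d1)
N(-d1) = 0.99997734; N(-d2) = 0.99998049
P = 1.3200 * 0.99526315 * 0.99998049 - 1.1400 * 1.00000000 * 0.99997734 = 0.1737

Answer: Price = 0.1737


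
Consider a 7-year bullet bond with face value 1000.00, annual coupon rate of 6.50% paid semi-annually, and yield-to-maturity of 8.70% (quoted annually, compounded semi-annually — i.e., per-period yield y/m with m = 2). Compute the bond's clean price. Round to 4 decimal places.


Answer: Price = 886.4450

Derivation:
Coupon per period c = face * coupon_rate / m = 32.500000
Periods per year m = 2; per-period yield y/m = 0.043500
Number of cashflows N = 14
Cashflows (t years, CF_t, discount factor 1/(1+y/m)^(m*t), PV):
  t = 0.5000: CF_t = 32.500000, DF = 0.958313, PV = 31.145184
  t = 1.0000: CF_t = 32.500000, DF = 0.918365, PV = 29.846847
  t = 1.5000: CF_t = 32.500000, DF = 0.880081, PV = 28.602632
  t = 2.0000: CF_t = 32.500000, DF = 0.843393, PV = 27.410285
  t = 2.5000: CF_t = 32.500000, DF = 0.808235, PV = 26.267642
  t = 3.0000: CF_t = 32.500000, DF = 0.774543, PV = 25.172633
  t = 3.5000: CF_t = 32.500000, DF = 0.742254, PV = 24.123271
  t = 4.0000: CF_t = 32.500000, DF = 0.711312, PV = 23.117653
  t = 4.5000: CF_t = 32.500000, DF = 0.681660, PV = 22.153956
  t = 5.0000: CF_t = 32.500000, DF = 0.653244, PV = 21.230432
  t = 5.5000: CF_t = 32.500000, DF = 0.626013, PV = 20.345407
  t = 6.0000: CF_t = 32.500000, DF = 0.599916, PV = 19.497275
  t = 6.5000: CF_t = 32.500000, DF = 0.574908, PV = 18.684499
  t = 7.0000: CF_t = 1032.500000, DF = 0.550942, PV = 568.847315
Price P = sum_t PV_t = 886.445030


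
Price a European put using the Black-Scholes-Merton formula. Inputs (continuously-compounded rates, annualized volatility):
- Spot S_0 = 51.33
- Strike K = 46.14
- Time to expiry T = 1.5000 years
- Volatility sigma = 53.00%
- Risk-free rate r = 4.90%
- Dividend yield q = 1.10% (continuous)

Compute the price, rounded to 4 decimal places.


d1 = (ln(S/K) + (r - q + 0.5*sigma^2) * T) / (sigma * sqrt(T)) = 0.57658543
d2 = d1 - sigma * sqrt(T) = -0.07252935
exp(-rT) = 0.92913615; exp(-qT) = 0.98363538
P = K * exp(-rT) * N(-d2) - S_0 * exp(-qT) * N(-d1)
N(-d1) = 0.28210977; N(-d2) = 0.52890968
P = 46.1400 * 0.92913615 * 0.52890968 - 51.3300 * 0.98363538 * 0.28210977 = 8.4308

Answer: Price = 8.4308


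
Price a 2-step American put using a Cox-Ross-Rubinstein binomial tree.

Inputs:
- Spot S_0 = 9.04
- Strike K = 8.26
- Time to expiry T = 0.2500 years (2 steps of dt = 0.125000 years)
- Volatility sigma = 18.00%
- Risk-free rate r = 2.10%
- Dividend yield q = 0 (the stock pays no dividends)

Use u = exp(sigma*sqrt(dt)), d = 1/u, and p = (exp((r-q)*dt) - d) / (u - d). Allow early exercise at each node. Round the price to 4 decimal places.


dt = T/N = 0.125000
u = exp(sigma*sqrt(dt)) = 1.065708; d = 1/u = 0.938343
p = (exp((r-q)*dt) - d) / (u - d) = 0.504733
Discount per step: exp(-r*dt) = 0.997378
Stock lattice S(k, i) with i counting down-moves:
  k=0: S(0,0) = 9.0400
  k=1: S(1,0) = 9.6340; S(1,1) = 8.4826
  k=2: S(2,0) = 10.2670; S(2,1) = 9.0400; S(2,2) = 7.9596
Terminal payoffs V(N, i) = max(K - S_T, 0):
  V(2,0) = 0.000000; V(2,1) = 0.000000; V(2,2) = 0.300390
Backward induction: V(k, i) = exp(-r*dt) * [p * V(k+1, i) + (1-p) * V(k+1, i+1)]; then take max(V_cont, immediate exercise) for American.
  V(1,0) = exp(-r*dt) * [p*0.000000 + (1-p)*0.000000] = 0.000000; exercise = 0.000000; V(1,0) = max -> 0.000000
  V(1,1) = exp(-r*dt) * [p*0.000000 + (1-p)*0.300390] = 0.148384; exercise = 0.000000; V(1,1) = max -> 0.148384
  V(0,0) = exp(-r*dt) * [p*0.000000 + (1-p)*0.148384] = 0.073297; exercise = 0.000000; V(0,0) = max -> 0.073297

Answer: Price = V(0,0) = 0.0733


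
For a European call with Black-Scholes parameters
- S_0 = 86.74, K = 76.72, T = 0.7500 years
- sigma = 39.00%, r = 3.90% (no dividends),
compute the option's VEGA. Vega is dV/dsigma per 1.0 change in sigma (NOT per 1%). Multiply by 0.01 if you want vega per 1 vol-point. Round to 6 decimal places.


d1 = 0.6189201039; d2 = 0.2811701964
phi(d1) = 0.3294042429; exp(-qT) = 1.0000000000; exp(-rT) = 0.9711736407
Vega = S * exp(-qT) * phi(d1) * sqrt(T) = 86.7400 * 1.0000000000 * 0.3294042429 * 0.8660254038 = 24.744532

Answer: Vega = 24.744532


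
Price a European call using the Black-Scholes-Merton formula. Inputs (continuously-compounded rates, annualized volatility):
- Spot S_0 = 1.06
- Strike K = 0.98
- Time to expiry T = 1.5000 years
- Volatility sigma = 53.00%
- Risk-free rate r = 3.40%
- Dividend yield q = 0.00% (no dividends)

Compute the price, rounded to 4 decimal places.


Answer: Price = 0.3226

Derivation:
d1 = (ln(S/K) + (r - q + 0.5*sigma^2) * T) / (sigma * sqrt(T)) = 0.52401613
d2 = d1 - sigma * sqrt(T) = -0.12509865
exp(-rT) = 0.95027867; exp(-qT) = 1.00000000
C = S_0 * exp(-qT) * N(d1) - K * exp(-rT) * N(d2)
N(d1) = 0.69986634; N(d2) = 0.45022273
C = 1.0600 * 1.00000000 * 0.69986634 - 0.9800 * 0.95027867 * 0.45022273 = 0.3226


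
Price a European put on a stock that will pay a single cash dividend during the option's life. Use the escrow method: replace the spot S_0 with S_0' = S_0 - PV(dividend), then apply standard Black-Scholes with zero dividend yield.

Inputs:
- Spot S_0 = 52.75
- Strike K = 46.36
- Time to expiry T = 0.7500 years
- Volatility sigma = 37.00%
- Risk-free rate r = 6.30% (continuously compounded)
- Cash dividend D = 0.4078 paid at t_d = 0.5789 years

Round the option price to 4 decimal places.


PV(D) = D * exp(-r * t_d) = 0.4078 * 0.96418634 = 0.39319519
S_0' = S_0 - PV(D) = 52.7500 - 0.39319519 = 52.35680481
d1 = (ln(S_0'/K) + (r + sigma^2/2)*T) / (sigma*sqrt(T)) = 0.68730397
d2 = d1 - sigma*sqrt(T) = 0.36687457
exp(-rT) = 0.95384891
N(-d1) = 0.24594560; N(-d2) = 0.35685629
P = K * exp(-rT) * N(-d2) - S_0' * N(-d1) = 46.3600 * 0.95384891 * 0.35685629 - 52.35680481 * 0.24594560 = 2.9034

Answer: Price = 2.9034


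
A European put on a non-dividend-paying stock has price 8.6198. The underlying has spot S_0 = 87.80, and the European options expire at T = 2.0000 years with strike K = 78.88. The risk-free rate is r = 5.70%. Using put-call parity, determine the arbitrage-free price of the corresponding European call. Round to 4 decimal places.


Put-call parity: C - P = S_0 * exp(-qT) - K * exp(-rT).
S_0 * exp(-qT) = 87.8000 * 1.00000000 = 87.80000000
K * exp(-rT) = 78.8800 * 0.89225796 = 70.38130756
C = P + S*exp(-qT) - K*exp(-rT)
C = 8.6198 + 87.80000000 - 70.38130756 = 26.0385

Answer: Call price = 26.0385


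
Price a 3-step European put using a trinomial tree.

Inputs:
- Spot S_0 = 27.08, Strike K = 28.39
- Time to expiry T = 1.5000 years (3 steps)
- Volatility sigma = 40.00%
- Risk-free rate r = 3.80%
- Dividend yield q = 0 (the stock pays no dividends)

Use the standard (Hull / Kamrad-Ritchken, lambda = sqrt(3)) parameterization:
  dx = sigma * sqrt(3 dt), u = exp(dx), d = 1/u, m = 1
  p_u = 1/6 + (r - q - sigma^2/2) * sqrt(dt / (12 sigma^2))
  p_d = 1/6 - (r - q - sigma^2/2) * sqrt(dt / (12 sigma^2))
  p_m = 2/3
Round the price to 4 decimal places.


Answer: Price = V(0,0) = 4.8262

Derivation:
dt = T/N = 0.500000; dx = sigma*sqrt(3*dt) = 0.489898
u = exp(dx) = 1.632150; d = 1/u = 0.612689
p_u = 0.145234, p_m = 0.666667, p_d = 0.188100
Discount per step: exp(-r*dt) = 0.981179
Stock lattice S(k, j) with j the centered position index:
  k=0: S(0,+0) = 27.0800
  k=1: S(1,-1) = 16.5916; S(1,+0) = 27.0800; S(1,+1) = 44.1986
  k=2: S(2,-2) = 10.1655; S(2,-1) = 16.5916; S(2,+0) = 27.0800; S(2,+1) = 44.1986; S(2,+2) = 72.1387
  k=3: S(3,-3) = 6.2283; S(3,-2) = 10.1655; S(3,-1) = 16.5916; S(3,+0) = 27.0800; S(3,+1) = 44.1986; S(3,+2) = 72.1387; S(3,+3) = 117.7412
Terminal payoffs V(N, j) = max(K - S_T, 0):
  V(3,-3) = 22.161711; V(3,-2) = 18.224501; V(3,-1) = 11.798384; V(3,+0) = 1.310000; V(3,+1) = 0.000000; V(3,+2) = 0.000000; V(3,+3) = 0.000000
Backward induction: V(k, j) = exp(-r*dt) * [p_u * V(k+1, j+1) + p_m * V(k+1, j) + p_d * V(k+1, j-1)]
  V(2,-2) = exp(-r*dt) * [p_u*11.798384 + p_m*18.224501 + p_d*22.161711] = 17.692431
  V(2,-1) = exp(-r*dt) * [p_u*1.310000 + p_m*11.798384 + p_d*18.224501] = 11.267735
  V(2,+0) = exp(-r*dt) * [p_u*0.000000 + p_m*1.310000 + p_d*11.798384] = 3.034401
  V(2,+1) = exp(-r*dt) * [p_u*0.000000 + p_m*0.000000 + p_d*1.310000] = 0.241773
  V(2,+2) = exp(-r*dt) * [p_u*0.000000 + p_m*0.000000 + p_d*0.000000] = 0.000000
  V(1,-1) = exp(-r*dt) * [p_u*3.034401 + p_m*11.267735 + p_d*17.692431] = 11.068156
  V(1,+0) = exp(-r*dt) * [p_u*0.241773 + p_m*3.034401 + p_d*11.267735] = 4.098882
  V(1,+1) = exp(-r*dt) * [p_u*0.000000 + p_m*0.241773 + p_d*3.034401] = 0.718176
  V(0,+0) = exp(-r*dt) * [p_u*0.718176 + p_m*4.098882 + p_d*11.068156] = 4.826233


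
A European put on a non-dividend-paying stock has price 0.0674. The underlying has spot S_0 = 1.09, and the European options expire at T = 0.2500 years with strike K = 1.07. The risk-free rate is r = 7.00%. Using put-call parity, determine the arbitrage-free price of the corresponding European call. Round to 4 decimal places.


Put-call parity: C - P = S_0 * exp(-qT) - K * exp(-rT).
S_0 * exp(-qT) = 1.0900 * 1.00000000 = 1.09000000
K * exp(-rT) = 1.0700 * 0.98265224 = 1.05143789
C = P + S*exp(-qT) - K*exp(-rT)
C = 0.0674 + 1.09000000 - 1.05143789 = 0.1060

Answer: Call price = 0.1060


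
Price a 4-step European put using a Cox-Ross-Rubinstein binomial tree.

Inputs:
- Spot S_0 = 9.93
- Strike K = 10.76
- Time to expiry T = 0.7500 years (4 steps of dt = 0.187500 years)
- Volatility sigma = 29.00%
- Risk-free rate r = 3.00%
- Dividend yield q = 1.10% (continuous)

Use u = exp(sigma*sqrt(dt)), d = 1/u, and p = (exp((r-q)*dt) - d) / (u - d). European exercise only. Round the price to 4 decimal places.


Answer: Price = V(0,0) = 1.4288

Derivation:
dt = T/N = 0.187500
u = exp(sigma*sqrt(dt)) = 1.133799; d = 1/u = 0.881991
p = (exp((r-q)*dt) - d) / (u - d) = 0.482821
Discount per step: exp(-r*dt) = 0.994391
Stock lattice S(k, i) with i counting down-moves:
  k=0: S(0,0) = 9.9300
  k=1: S(1,0) = 11.2586; S(1,1) = 8.7582
  k=2: S(2,0) = 12.7650; S(2,1) = 9.9300; S(2,2) = 7.7246
  k=3: S(3,0) = 14.4730; S(3,1) = 11.2586; S(3,2) = 8.7582; S(3,3) = 6.8130
  k=4: S(4,0) = 16.4094; S(4,1) = 12.7650; S(4,2) = 9.9300; S(4,3) = 7.7246; S(4,4) = 6.0090
Terminal payoffs V(N, i) = max(K - S_T, 0):
  V(4,0) = 0.000000; V(4,1) = 0.000000; V(4,2) = 0.830000; V(4,3) = 3.035376; V(4,4) = 4.750956
Backward induction: V(k, i) = exp(-r*dt) * [p * V(k+1, i) + (1-p) * V(k+1, i+1)].
  V(3,0) = exp(-r*dt) * [p*0.000000 + (1-p)*0.000000] = 0.000000
  V(3,1) = exp(-r*dt) * [p*0.000000 + (1-p)*0.830000] = 0.426851
  V(3,2) = exp(-r*dt) * [p*0.830000 + (1-p)*3.035376] = 1.959522
  V(3,3) = exp(-r*dt) * [p*3.035376 + (1-p)*4.750956] = 3.900635
  V(2,0) = exp(-r*dt) * [p*0.000000 + (1-p)*0.426851] = 0.219520
  V(2,1) = exp(-r*dt) * [p*0.426851 + (1-p)*1.959522] = 1.212676
  V(2,2) = exp(-r*dt) * [p*1.959522 + (1-p)*3.900635] = 2.946803
  V(1,0) = exp(-r*dt) * [p*0.219520 + (1-p)*1.212676] = 0.729047
  V(1,1) = exp(-r*dt) * [p*1.212676 + (1-p)*2.946803] = 2.097698
  V(0,0) = exp(-r*dt) * [p*0.729047 + (1-p)*2.097698] = 1.428825


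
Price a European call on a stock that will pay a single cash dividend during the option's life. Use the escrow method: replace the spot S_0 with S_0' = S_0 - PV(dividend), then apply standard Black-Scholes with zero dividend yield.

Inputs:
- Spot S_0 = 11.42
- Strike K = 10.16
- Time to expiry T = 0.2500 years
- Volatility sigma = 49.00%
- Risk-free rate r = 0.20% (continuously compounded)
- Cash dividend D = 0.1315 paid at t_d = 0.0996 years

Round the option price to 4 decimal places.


Answer: Price = 1.7076

Derivation:
PV(D) = D * exp(-r * t_d) = 0.1315 * 0.99980082 = 0.13147381
S_0' = S_0 - PV(D) = 11.4200 - 0.13147381 = 11.28852619
d1 = (ln(S_0'/K) + (r + sigma^2/2)*T) / (sigma*sqrt(T)) = 0.55445260
d2 = d1 - sigma*sqrt(T) = 0.30945260
exp(-rT) = 0.99950012
N(d1) = 0.71036543; N(d2) = 0.62151137
C = S_0' * N(d1) - K * exp(-rT) * N(d2) = 11.28852619 * 0.71036543 - 10.1600 * 0.99950012 * 0.62151137 = 1.7076


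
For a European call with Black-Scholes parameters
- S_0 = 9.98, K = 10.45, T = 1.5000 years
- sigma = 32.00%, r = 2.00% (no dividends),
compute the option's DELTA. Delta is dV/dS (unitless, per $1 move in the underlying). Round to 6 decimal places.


Answer: Delta = 0.561623

Derivation:
d1 = 0.1550861564; d2 = -0.2368322024
phi(d1) = 0.3941733897; exp(-qT) = 1.0000000000; exp(-rT) = 0.9704455335
N(d1) = 0.5616233022
Delta = exp(-qT) * N(d1) = 1.0000000000 * 0.5616233022 = 0.561623


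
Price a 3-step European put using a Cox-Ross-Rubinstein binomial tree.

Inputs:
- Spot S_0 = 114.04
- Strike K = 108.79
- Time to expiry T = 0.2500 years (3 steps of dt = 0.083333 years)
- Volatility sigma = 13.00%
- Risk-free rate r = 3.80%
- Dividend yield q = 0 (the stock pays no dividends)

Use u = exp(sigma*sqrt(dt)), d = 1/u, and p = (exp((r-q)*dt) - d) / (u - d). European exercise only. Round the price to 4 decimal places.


Answer: Price = V(0,0) = 0.6960

Derivation:
dt = T/N = 0.083333
u = exp(sigma*sqrt(dt)) = 1.038241; d = 1/u = 0.963168
p = (exp((r-q)*dt) - d) / (u - d) = 0.532867
Discount per step: exp(-r*dt) = 0.996838
Stock lattice S(k, i) with i counting down-moves:
  k=0: S(0,0) = 114.0400
  k=1: S(1,0) = 118.4010; S(1,1) = 109.8396
  k=2: S(2,0) = 122.9287; S(2,1) = 114.0400; S(2,2) = 105.7940
  k=3: S(3,0) = 127.6296; S(3,1) = 118.4010; S(3,2) = 109.8396; S(3,3) = 101.8974
Terminal payoffs V(N, i) = max(K - S_T, 0):
  V(3,0) = 0.000000; V(3,1) = 0.000000; V(3,2) = 0.000000; V(3,3) = 6.892647
Backward induction: V(k, i) = exp(-r*dt) * [p * V(k+1, i) + (1-p) * V(k+1, i+1)].
  V(2,0) = exp(-r*dt) * [p*0.000000 + (1-p)*0.000000] = 0.000000
  V(2,1) = exp(-r*dt) * [p*0.000000 + (1-p)*0.000000] = 0.000000
  V(2,2) = exp(-r*dt) * [p*0.000000 + (1-p)*6.892647] = 3.209602
  V(1,0) = exp(-r*dt) * [p*0.000000 + (1-p)*0.000000] = 0.000000
  V(1,1) = exp(-r*dt) * [p*0.000000 + (1-p)*3.209602] = 1.494571
  V(0,0) = exp(-r*dt) * [p*0.000000 + (1-p)*1.494571] = 0.695956


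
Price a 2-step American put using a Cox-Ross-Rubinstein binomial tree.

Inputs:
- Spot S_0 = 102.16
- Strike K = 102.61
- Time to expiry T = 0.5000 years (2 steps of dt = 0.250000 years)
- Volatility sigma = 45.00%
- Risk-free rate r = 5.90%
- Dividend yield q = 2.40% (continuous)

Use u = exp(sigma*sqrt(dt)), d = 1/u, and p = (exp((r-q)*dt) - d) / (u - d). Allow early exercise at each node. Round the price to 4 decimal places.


Answer: Price = V(0,0) = 11.2310

Derivation:
dt = T/N = 0.250000
u = exp(sigma*sqrt(dt)) = 1.252323; d = 1/u = 0.798516
p = (exp((r-q)*dt) - d) / (u - d) = 0.463352
Discount per step: exp(-r*dt) = 0.985358
Stock lattice S(k, i) with i counting down-moves:
  k=0: S(0,0) = 102.1600
  k=1: S(1,0) = 127.9373; S(1,1) = 81.5764
  k=2: S(2,0) = 160.2188; S(2,1) = 102.1600; S(2,2) = 65.1401
Terminal payoffs V(N, i) = max(K - S_T, 0):
  V(2,0) = 0.000000; V(2,1) = 0.450000; V(2,2) = 37.469908
Backward induction: V(k, i) = exp(-r*dt) * [p * V(k+1, i) + (1-p) * V(k+1, i+1)]; then take max(V_cont, immediate exercise) for American.
  V(1,0) = exp(-r*dt) * [p*0.000000 + (1-p)*0.450000] = 0.237956; exercise = 0.000000; V(1,0) = max -> 0.237956
  V(1,1) = exp(-r*dt) * [p*0.450000 + (1-p)*37.469908] = 20.019186; exercise = 21.033583; V(1,1) = max -> 21.033583
  V(0,0) = exp(-r*dt) * [p*0.237956 + (1-p)*21.033583] = 11.231001; exercise = 0.450000; V(0,0) = max -> 11.231001


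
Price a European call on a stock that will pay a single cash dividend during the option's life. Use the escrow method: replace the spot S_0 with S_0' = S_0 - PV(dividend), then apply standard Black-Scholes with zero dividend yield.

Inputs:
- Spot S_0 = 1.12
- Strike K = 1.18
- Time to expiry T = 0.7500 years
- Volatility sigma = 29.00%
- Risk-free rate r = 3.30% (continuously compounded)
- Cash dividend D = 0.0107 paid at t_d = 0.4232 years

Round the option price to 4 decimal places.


PV(D) = D * exp(-r * t_d) = 0.0107 * 0.98613147 = 0.01055161
S_0' = S_0 - PV(D) = 1.1200 - 0.01055161 = 1.10944839
d1 = (ln(S_0'/K) + (r + sigma^2/2)*T) / (sigma*sqrt(T)) = -0.02135794
d2 = d1 - sigma*sqrt(T) = -0.27250530
exp(-rT) = 0.97555377
N(d1) = 0.49148006; N(d2) = 0.39261676
C = S_0' * N(d1) - K * exp(-rT) * N(d2) = 1.10944839 * 0.49148006 - 1.1800 * 0.97555377 * 0.39261676 = 0.0933

Answer: Price = 0.0933


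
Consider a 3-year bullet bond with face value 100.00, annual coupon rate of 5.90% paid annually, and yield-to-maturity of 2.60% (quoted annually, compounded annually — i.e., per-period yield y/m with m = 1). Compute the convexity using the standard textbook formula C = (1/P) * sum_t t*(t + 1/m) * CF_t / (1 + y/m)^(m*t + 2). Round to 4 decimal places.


Coupon per period c = face * coupon_rate / m = 5.900000
Periods per year m = 1; per-period yield y/m = 0.026000
Number of cashflows N = 3
Cashflows (t years, CF_t, discount factor 1/(1+y/m)^(m*t), PV):
  t = 1.0000: CF_t = 5.900000, DF = 0.974659, PV = 5.750487
  t = 2.0000: CF_t = 5.900000, DF = 0.949960, PV = 5.604763
  t = 3.0000: CF_t = 105.900000, DF = 0.925887, PV = 98.051418
Price P = sum_t PV_t = 109.406669
Convexity numerator sum_t t*(t + 1/m) * CF_t / (1+y/m)^(m*t + 2):
  t = 1.0000: term = 10.925465
  t = 2.0000: term = 31.945804
  t = 3.0000: term = 1117.738994
Convexity = (1/P) * sum = 1160.610263 / 109.406669 = 10.608222

Answer: Convexity = 10.6082


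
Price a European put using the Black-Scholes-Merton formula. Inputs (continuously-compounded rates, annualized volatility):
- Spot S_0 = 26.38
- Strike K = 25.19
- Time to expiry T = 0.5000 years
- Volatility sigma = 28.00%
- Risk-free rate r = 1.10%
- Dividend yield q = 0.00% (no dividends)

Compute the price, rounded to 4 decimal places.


Answer: Price = 1.4322

Derivation:
d1 = (ln(S/K) + (r - q + 0.5*sigma^2) * T) / (sigma * sqrt(T)) = 0.35991259
d2 = d1 - sigma * sqrt(T) = 0.16192269
exp(-rT) = 0.99451510; exp(-qT) = 1.00000000
P = K * exp(-rT) * N(-d2) - S_0 * exp(-qT) * N(-d1)
N(-d1) = 0.35945625; N(-d2) = 0.43568337
P = 25.1900 * 0.99451510 * 0.43568337 - 26.3800 * 1.00000000 * 0.35945625 = 1.4322


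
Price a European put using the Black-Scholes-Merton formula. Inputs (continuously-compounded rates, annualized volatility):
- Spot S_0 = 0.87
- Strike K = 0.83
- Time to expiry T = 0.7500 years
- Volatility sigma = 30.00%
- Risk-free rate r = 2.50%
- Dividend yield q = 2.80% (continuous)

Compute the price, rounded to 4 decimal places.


Answer: Price = 0.0687

Derivation:
d1 = (ln(S/K) + (r - q + 0.5*sigma^2) * T) / (sigma * sqrt(T)) = 0.30240649
d2 = d1 - sigma * sqrt(T) = 0.04259887
exp(-rT) = 0.98142469; exp(-qT) = 0.97921896
P = K * exp(-rT) * N(-d2) - S_0 * exp(-qT) * N(-d1)
N(-d1) = 0.38117110; N(-d2) = 0.48301065
P = 0.8300 * 0.98142469 * 0.48301065 - 0.8700 * 0.97921896 * 0.38117110 = 0.0687


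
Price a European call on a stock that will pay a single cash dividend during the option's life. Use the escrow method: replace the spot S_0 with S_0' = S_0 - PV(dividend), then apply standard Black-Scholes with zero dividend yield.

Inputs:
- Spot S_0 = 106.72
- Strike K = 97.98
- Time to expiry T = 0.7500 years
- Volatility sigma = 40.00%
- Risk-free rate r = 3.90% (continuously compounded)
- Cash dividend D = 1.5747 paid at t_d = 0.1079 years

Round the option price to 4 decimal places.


PV(D) = D * exp(-r * t_d) = 1.5747 * 0.99580074 = 1.56808743
S_0' = S_0 - PV(D) = 106.7200 - 1.56808743 = 105.15191257
d1 = (ln(S_0'/K) + (r + sigma^2/2)*T) / (sigma*sqrt(T)) = 0.46157051
d2 = d1 - sigma*sqrt(T) = 0.11516035
exp(-rT) = 0.97117364
N(d1) = 0.67780533; N(d2) = 0.54584099
C = S_0' * N(d1) - K * exp(-rT) * N(d2) = 105.15191257 * 0.67780533 - 97.9800 * 0.97117364 * 0.54584099 = 19.3327

Answer: Price = 19.3327


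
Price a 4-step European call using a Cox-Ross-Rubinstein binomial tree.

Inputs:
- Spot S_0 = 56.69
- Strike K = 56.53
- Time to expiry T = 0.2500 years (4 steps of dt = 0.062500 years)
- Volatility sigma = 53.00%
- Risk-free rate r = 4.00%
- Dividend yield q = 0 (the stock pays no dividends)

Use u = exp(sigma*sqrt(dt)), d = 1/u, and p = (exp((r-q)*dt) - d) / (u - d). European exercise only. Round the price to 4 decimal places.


dt = T/N = 0.062500
u = exp(sigma*sqrt(dt)) = 1.141679; d = 1/u = 0.875903
p = (exp((r-q)*dt) - d) / (u - d) = 0.476342
Discount per step: exp(-r*dt) = 0.997503
Stock lattice S(k, i) with i counting down-moves:
  k=0: S(0,0) = 56.6900
  k=1: S(1,0) = 64.7218; S(1,1) = 49.6549
  k=2: S(2,0) = 73.8915; S(2,1) = 56.6900; S(2,2) = 43.4929
  k=3: S(3,0) = 84.3604; S(3,1) = 64.7218; S(3,2) = 49.6549; S(3,3) = 38.0956
  k=4: S(4,0) = 96.3125; S(4,1) = 73.8915; S(4,2) = 56.6900; S(4,3) = 43.4929; S(4,4) = 33.3680
Terminal payoffs V(N, i) = max(S_T - K, 0):
  V(4,0) = 39.782473; V(4,1) = 17.361502; V(4,2) = 0.160000; V(4,3) = 0.000000; V(4,4) = 0.000000
Backward induction: V(k, i) = exp(-r*dt) * [p * V(k+1, i) + (1-p) * V(k+1, i+1)].
  V(3,0) = exp(-r*dt) * [p*39.782473 + (1-p)*17.361502] = 27.971526
  V(3,1) = exp(-r*dt) * [p*17.361502 + (1-p)*0.160000] = 8.332932
  V(3,2) = exp(-r*dt) * [p*0.160000 + (1-p)*0.000000] = 0.076024
  V(3,3) = exp(-r*dt) * [p*0.000000 + (1-p)*0.000000] = 0.000000
  V(2,0) = exp(-r*dt) * [p*27.971526 + (1-p)*8.332932] = 17.643447
  V(2,1) = exp(-r*dt) * [p*8.332932 + (1-p)*0.076024] = 3.999122
  V(2,2) = exp(-r*dt) * [p*0.076024 + (1-p)*0.000000] = 0.036123
  V(1,0) = exp(-r*dt) * [p*17.643447 + (1-p)*3.999122] = 10.472268
  V(1,1) = exp(-r*dt) * [p*3.999122 + (1-p)*0.036123] = 1.919061
  V(0,0) = exp(-r*dt) * [p*10.472268 + (1-p)*1.919061] = 5.978344

Answer: Price = V(0,0) = 5.9783


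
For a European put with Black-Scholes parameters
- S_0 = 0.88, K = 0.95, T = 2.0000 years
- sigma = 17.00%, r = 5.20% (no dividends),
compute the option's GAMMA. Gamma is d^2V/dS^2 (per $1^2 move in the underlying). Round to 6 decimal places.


d1 = 0.2344263744; d2 = -0.0059899312
phi(d1) = 0.3881294365; exp(-qT) = 1.0000000000; exp(-rT) = 0.9012252974
Gamma = exp(-qT) * phi(d1) / (S * sigma * sqrt(T)) = 1.0000000000 * 0.3881294365 / (0.8800 * 0.1700 * 1.4142135624) = 1.834552

Answer: Gamma = 1.834552


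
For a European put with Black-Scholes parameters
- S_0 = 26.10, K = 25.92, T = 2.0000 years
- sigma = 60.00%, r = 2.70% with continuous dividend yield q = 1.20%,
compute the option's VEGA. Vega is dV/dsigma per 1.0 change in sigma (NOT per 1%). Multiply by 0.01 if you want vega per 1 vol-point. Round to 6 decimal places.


Answer: Vega = 12.886285

Derivation:
d1 = 0.4677752279; d2 = -0.3807529095
phi(d1) = 0.3575981657; exp(-qT) = 0.9762857098; exp(-rT) = 0.9474321065
Vega = S * exp(-qT) * phi(d1) * sqrt(T) = 26.1000 * 0.9762857098 * 0.3575981657 * 1.4142135624 = 12.886285


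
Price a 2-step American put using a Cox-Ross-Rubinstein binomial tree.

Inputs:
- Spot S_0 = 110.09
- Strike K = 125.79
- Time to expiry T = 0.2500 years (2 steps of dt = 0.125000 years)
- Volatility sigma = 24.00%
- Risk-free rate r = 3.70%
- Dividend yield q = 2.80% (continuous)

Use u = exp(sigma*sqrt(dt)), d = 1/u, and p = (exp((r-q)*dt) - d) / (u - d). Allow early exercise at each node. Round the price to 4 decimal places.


dt = T/N = 0.125000
u = exp(sigma*sqrt(dt)) = 1.088557; d = 1/u = 0.918647
p = (exp((r-q)*dt) - d) / (u - d) = 0.485424
Discount per step: exp(-r*dt) = 0.995386
Stock lattice S(k, i) with i counting down-moves:
  k=0: S(0,0) = 110.0900
  k=1: S(1,0) = 119.8392; S(1,1) = 101.1339
  k=2: S(2,0) = 130.4518; S(2,1) = 110.0900; S(2,2) = 92.9064
Terminal payoffs V(N, i) = max(K - S_T, 0):
  V(2,0) = 0.000000; V(2,1) = 15.700000; V(2,2) = 32.883595
Backward induction: V(k, i) = exp(-r*dt) * [p * V(k+1, i) + (1-p) * V(k+1, i+1)]; then take max(V_cont, immediate exercise) for American.
  V(1,0) = exp(-r*dt) * [p*0.000000 + (1-p)*15.700000] = 8.041558; exercise = 5.950778; V(1,0) = max -> 8.041558
  V(1,1) = exp(-r*dt) * [p*15.700000 + (1-p)*32.883595] = 24.429013; exercise = 24.656098; V(1,1) = max -> 24.656098
  V(0,0) = exp(-r*dt) * [p*8.041558 + (1-p)*24.656098] = 16.514439; exercise = 15.700000; V(0,0) = max -> 16.514439

Answer: Price = V(0,0) = 16.5144


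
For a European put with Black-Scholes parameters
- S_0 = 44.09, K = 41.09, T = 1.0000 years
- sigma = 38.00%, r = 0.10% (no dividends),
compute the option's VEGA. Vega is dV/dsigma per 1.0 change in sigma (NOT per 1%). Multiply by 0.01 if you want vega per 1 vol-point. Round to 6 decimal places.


d1 = 0.3780742539; d2 = -0.0019257461
phi(d1) = 0.3714248943; exp(-qT) = 1.0000000000; exp(-rT) = 0.9990004998
Vega = S * exp(-qT) * phi(d1) * sqrt(T) = 44.0900 * 1.0000000000 * 0.3714248943 * 1.0000000000 = 16.376124

Answer: Vega = 16.376124


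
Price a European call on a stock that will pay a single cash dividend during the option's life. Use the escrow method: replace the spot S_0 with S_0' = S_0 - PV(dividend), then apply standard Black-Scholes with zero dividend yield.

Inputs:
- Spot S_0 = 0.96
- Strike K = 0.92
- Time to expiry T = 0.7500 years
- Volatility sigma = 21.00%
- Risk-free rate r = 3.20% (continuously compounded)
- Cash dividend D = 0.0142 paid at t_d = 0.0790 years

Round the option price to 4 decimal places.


PV(D) = D * exp(-r * t_d) = 0.0142 * 0.99747519 = 0.01416415
S_0' = S_0 - PV(D) = 0.9600 - 0.01416415 = 0.94583585
d1 = (ln(S_0'/K) + (r + sigma^2/2)*T) / (sigma*sqrt(T)) = 0.37518346
d2 = d1 - sigma*sqrt(T) = 0.19331813
exp(-rT) = 0.97628571
N(d1) = 0.64623799; N(d2) = 0.57664509
C = S_0' * N(d1) - K * exp(-rT) * N(d2) = 0.94583585 * 0.64623799 - 0.9200 * 0.97628571 * 0.57664509 = 0.0933

Answer: Price = 0.0933


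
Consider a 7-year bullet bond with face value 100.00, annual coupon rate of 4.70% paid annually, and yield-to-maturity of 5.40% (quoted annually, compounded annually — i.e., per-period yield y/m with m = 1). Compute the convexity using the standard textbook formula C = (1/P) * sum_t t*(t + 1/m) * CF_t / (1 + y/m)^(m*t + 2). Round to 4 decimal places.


Answer: Convexity = 41.8957

Derivation:
Coupon per period c = face * coupon_rate / m = 4.700000
Periods per year m = 1; per-period yield y/m = 0.054000
Number of cashflows N = 7
Cashflows (t years, CF_t, discount factor 1/(1+y/m)^(m*t), PV):
  t = 1.0000: CF_t = 4.700000, DF = 0.948767, PV = 4.459203
  t = 2.0000: CF_t = 4.700000, DF = 0.900158, PV = 4.230743
  t = 3.0000: CF_t = 4.700000, DF = 0.854040, PV = 4.013988
  t = 4.0000: CF_t = 4.700000, DF = 0.810285, PV = 3.808337
  t = 5.0000: CF_t = 4.700000, DF = 0.768771, PV = 3.613223
  t = 6.0000: CF_t = 4.700000, DF = 0.729384, PV = 3.428106
  t = 7.0000: CF_t = 104.700000, DF = 0.692015, PV = 72.454006
Price P = sum_t PV_t = 96.007606
Convexity numerator sum_t t*(t + 1/m) * CF_t / (1+y/m)^(m*t + 2):
  t = 1.0000: term = 8.027975
  t = 2.0000: term = 22.850024
  t = 3.0000: term = 43.358680
  t = 4.0000: term = 68.562112
  t = 5.0000: term = 97.574163
  t = 6.0000: term = 129.605151
  t = 7.0000: term = 3652.323274
Convexity = (1/P) * sum = 4022.301380 / 96.007606 = 41.895653
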